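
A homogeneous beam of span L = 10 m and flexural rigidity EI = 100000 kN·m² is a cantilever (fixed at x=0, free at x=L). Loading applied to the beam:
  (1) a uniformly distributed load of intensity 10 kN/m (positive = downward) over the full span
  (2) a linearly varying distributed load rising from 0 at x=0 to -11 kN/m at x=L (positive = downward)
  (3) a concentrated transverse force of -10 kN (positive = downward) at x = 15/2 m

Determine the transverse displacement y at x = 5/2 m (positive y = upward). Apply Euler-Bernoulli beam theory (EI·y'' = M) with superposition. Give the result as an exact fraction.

y(5/2) = -1309/1228800 m

Load 1 — uniform load w=10 kN/m over full span:
  y_1 = -wx²(x²-4Lx+6L²)/(24EI) = -10·(5/2)²·((5/2)²-4·10·(5/2)+6·10²)/(24·100000) = -27/2048 m
Load 2 — triangular load w₀=-11 kN/m (0→w₀ over full span):
  y_2 = (w₀Lx³/12-w₀L²x²/6-w₀x⁵/(120L))/EI = ((-11)·10·(5/2)³/12-(-11)·10²·(5/2)²/6-(-11)·(5/2)⁵/(120·10))/100000 = 12331/1228800 m
Load 3 — point force P=-10 kN at a=15/2 m (b=L-a=5/2):
  y_3 = -Px²(3a-x)/(6EI)  [x≤a] = -(-10)·(5/2)²·(3·(15/2)-(5/2))/(6·100000) = 1/480 m
Superposition: y = Σ y_i = -1309/1228800 m ≈ -0.001065 m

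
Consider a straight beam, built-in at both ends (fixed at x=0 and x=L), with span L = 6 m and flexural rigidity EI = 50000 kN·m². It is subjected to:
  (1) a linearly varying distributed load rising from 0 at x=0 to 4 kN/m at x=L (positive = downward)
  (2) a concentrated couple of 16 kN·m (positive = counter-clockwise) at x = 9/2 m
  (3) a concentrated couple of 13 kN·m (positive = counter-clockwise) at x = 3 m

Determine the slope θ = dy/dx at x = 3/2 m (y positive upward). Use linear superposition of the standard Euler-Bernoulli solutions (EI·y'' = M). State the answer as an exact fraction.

Load 1 — triangular load w₀=4 kN/m (0→w₀ over full span):
  θ_1 = -w₀(2x(L-x)(L-2x)(x+2L)+x²(L-x)²)/(120LEI) = -4·(2·(3/2)·(6-(3/2))·(6-2·(3/2))·((3/2)+2·6)+(3/2)²·(6-(3/2))²)/(120·6·50000) = -1053/16000000 rad
Load 2 — applied couple M₀=16 kN·m at a=9/2 m (b=L-a=3/2):
  θ_2 = (R_Ax²/2 - M_Ax)/EI  [x≤a] with R_A=3, M_A=5 = (3·(3/2)²/2 - 5·(3/2))/50000 = -33/400000 rad
Load 3 — applied couple M₀=13 kN·m at a=3 m (b=L-a=3):
  θ_3 = (R_Ax²/2 - M_Ax)/EI  [x≤a] with R_A=13/4, M_A=13/4 = ((13/4)·(3/2)²/2 - (13/4)·(3/2))/50000 = -39/1600000 rad
Superposition: θ = Σ θ_i = -2763/16000000 rad ≈ -0.000173 rad

θ(3/2) = -2763/16000000 rad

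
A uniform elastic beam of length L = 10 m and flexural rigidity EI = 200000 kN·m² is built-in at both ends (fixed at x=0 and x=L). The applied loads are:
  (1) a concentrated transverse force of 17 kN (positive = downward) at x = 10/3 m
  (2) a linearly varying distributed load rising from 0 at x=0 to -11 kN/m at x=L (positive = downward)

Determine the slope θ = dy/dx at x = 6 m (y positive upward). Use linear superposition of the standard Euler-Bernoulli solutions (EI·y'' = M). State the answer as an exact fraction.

θ(6) = -7/562500 rad

Load 1 — point force P=17 kN at a=10/3 m (b=L-a=20/3):
  θ_1 = Pa²(L-x)(2bL-(3b+a)(L-x))/(2L³EI)  [x>a] = 17·(10/3)²·(10-6)·(2·(20/3)·10-(3·(20/3)+(10/3))·(10-6))/(2·10³·200000) = 17/225000 rad
Load 2 — triangular load w₀=-11 kN/m (0→w₀ over full span):
  θ_2 = -w₀(2x(L-x)(L-2x)(x+2L)+x²(L-x)²)/(120LEI) = -(-11)·(2·6·(10-6)·(10-2·6)·(6+2·10)+6²·(10-6)²)/(120·10·200000) = -11/125000 rad
Superposition: θ = Σ θ_i = -7/562500 rad ≈ -0.000012 rad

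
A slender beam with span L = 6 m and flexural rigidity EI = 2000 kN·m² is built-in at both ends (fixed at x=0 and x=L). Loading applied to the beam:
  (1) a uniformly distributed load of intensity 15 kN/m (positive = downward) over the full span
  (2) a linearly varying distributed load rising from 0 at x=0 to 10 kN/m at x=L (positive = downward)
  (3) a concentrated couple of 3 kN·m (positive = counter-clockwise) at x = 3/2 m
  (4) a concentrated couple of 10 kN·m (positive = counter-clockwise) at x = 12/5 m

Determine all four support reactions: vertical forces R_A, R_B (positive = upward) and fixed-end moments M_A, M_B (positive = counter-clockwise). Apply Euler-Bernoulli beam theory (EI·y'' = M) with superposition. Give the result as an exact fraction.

Load 1 — uniform load w=15 kN/m over full span:
  R_A = wL/2 = 15·6/2 = 45 kN
  M_A = wL²/12 = 15·6²/12 = 45 kN·m
  R_B = wL/2 = 15·6/2 = 45 kN
  M_B = -wL²/12 = -15·6²/12 = -45 kN·m
Load 2 — triangular load w₀=10 kN/m (0→w₀ over full span):
  R_A = 3w₀L/20 = 3·10·6/20 = 9 kN
  M_A = w₀L²/30 = 10·6²/30 = 12 kN·m
  R_B = 7w₀L/20 = 7·10·6/20 = 21 kN
  M_B = -w₀L²/20 = -10·6²/20 = -18 kN·m
Load 3 — applied couple M₀=3 kN·m at a=3/2 m (b=L-a=9/2):
  R_A = 6M₀ab/L³ = 6·3·(3/2)·(9/2)/6³ = 9/16 kN
  M_A = M₀b(2a-b)/L² = 3·(9/2)·(2·(3/2)-(9/2))/6² = -9/16 kN·m
  R_B = -6M₀ab/L³ = -6·3·(3/2)·(9/2)/6³ = -9/16 kN
  M_B = M₀a(2b-a)/L² = 3·(3/2)·(2·(9/2)-(3/2))/6² = 15/16 kN·m
Load 4 — applied couple M₀=10 kN·m at a=12/5 m (b=L-a=18/5):
  R_A = 6M₀ab/L³ = 6·10·(12/5)·(18/5)/6³ = 12/5 kN
  M_A = M₀b(2a-b)/L² = 10·(18/5)·(2·(12/5)-(18/5))/6² = 6/5 kN·m
  R_B = -6M₀ab/L³ = -6·10·(12/5)·(18/5)/6³ = -12/5 kN
  M_B = M₀a(2b-a)/L² = 10·(12/5)·(2·(18/5)-(12/5))/6² = 16/5 kN·m
Superposition: R_A = 4557/80 kN, M_A = 4611/80 kN·m, R_B = 5043/80 kN, M_B = -4709/80 kN·m

R_A = 4557/80 kN, M_A = 4611/80 kN·m, R_B = 5043/80 kN, M_B = -4709/80 kN·m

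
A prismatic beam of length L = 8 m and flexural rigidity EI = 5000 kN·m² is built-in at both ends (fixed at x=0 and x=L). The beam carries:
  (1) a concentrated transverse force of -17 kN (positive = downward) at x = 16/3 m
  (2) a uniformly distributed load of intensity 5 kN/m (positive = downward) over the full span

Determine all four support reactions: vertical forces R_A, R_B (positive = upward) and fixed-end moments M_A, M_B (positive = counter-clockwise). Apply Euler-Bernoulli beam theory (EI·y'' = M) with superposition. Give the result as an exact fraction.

R_A = 421/27 kN, M_A = 448/27 kN·m, R_B = 200/27 kN, M_B = -176/27 kN·m

Load 1 — point force P=-17 kN at a=16/3 m (b=L-a=8/3):
  R_A = Pb²(3a+b)/L³ = (-17)·(8/3)²·(3·(16/3)+(8/3))/8³ = -119/27 kN
  M_A = Pab²/L² = (-17)·(16/3)·(8/3)²/8² = -272/27 kN·m
  R_B = Pa²(a+3b)/L³ = (-17)·(16/3)²·((16/3)+3·(8/3))/8³ = -340/27 kN
  M_B = -Pa²b/L² = -(-17)·(16/3)²·(8/3)/8² = 544/27 kN·m
Load 2 — uniform load w=5 kN/m over full span:
  R_A = wL/2 = 5·8/2 = 20 kN
  M_A = wL²/12 = 5·8²/12 = 80/3 kN·m
  R_B = wL/2 = 5·8/2 = 20 kN
  M_B = -wL²/12 = -5·8²/12 = -80/3 kN·m
Superposition: R_A = 421/27 kN, M_A = 448/27 kN·m, R_B = 200/27 kN, M_B = -176/27 kN·m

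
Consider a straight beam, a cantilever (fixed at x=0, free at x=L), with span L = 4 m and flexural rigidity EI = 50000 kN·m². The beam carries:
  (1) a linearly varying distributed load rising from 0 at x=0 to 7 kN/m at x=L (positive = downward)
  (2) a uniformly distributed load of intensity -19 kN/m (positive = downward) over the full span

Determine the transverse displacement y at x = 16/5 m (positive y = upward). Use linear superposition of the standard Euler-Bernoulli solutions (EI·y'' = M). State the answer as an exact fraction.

y(16/5) = 956864/146484375 m

Load 1 — triangular load w₀=7 kN/m (0→w₀ over full span):
  y_1 = (w₀Lx³/12-w₀L²x²/6-w₀x⁵/(120L))/EI = (7·4·(16/5)³/12-7·4²·(16/5)²/6-7·(16/5)⁵/(120·4))/50000 = -350336/146484375 m
Load 2 — uniform load w=-19 kN/m over full span:
  y_2 = -wx²(x²-4Lx+6L²)/(24EI) = -(-19)·(16/5)²·((16/5)²-4·4·(16/5)+6·4²)/(24·50000) = 52288/5859375 m
Superposition: y = Σ y_i = 956864/146484375 m ≈ 0.006532 m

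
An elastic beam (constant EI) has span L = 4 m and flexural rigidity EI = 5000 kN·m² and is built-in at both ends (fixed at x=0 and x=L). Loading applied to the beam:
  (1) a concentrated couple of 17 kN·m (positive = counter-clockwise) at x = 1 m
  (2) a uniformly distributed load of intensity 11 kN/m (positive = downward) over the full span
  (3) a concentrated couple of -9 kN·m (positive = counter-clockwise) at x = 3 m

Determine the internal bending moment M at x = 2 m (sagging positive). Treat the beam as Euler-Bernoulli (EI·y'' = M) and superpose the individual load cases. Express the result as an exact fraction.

Load 1 — applied couple M₀=17 kN·m at a=1 m (b=L-a=3):
  M_1 = R_Ax - M_A - M₀  [x>a] with R_A=153/32, M_A=-51/16 = (153/32)·2 - (-51/16) - 17 = -17/4 kN·m
Load 2 — uniform load w=11 kN/m over full span:
  M_2 = wLx/2 - wL²/12 - wx²/2 = 11·4·2/2 - 11·4²/12 - 11·2²/2 = 22/3 kN·m
Load 3 — applied couple M₀=-9 kN·m at a=3 m (b=L-a=1):
  M_3 = R_Ax - M_A  [x≤a] with R_A=-81/32, M_A=-45/16 = (-81/32)·2 - (-45/16) = -9/4 kN·m
Superposition: M = Σ M_i = 5/6 kN·m ≈ 0.833333 kN·m

M(2) = 5/6 kN·m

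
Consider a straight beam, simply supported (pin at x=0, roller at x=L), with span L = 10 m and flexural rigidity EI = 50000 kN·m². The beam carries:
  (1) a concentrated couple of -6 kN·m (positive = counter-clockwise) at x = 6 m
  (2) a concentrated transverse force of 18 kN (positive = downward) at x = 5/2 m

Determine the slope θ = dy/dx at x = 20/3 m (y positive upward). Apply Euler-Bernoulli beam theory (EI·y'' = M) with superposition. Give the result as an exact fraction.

Load 1 — applied couple M₀=-6 kN·m at a=6 m (b=L-a=4):
  θ_1 = (M₀x²/(2L)-M₀(x-a)+C₁)/EI  [x>a] with C₁=M₀(3b²-L²)/(6L)=26/5 = ((-6)·(20/3)²/(2·10)-(-6)·((20/3)-6)+(26/5))/50000 = -31/375000 rad
Load 2 — point force P=18 kN at a=5/2 m (b=L-a=15/2):
  θ_2 = -Pa(2L²-6Lx+3x²+a²)/(6LEI)  [x>a] = -18·(5/2)·(2·10²-6·10·(20/3)+3·(20/3)²+(5/2)²)/(6·10·50000) = 29/32000 rad
Superposition: θ = Σ θ_i = 9883/12000000 rad ≈ 0.000824 rad

θ(20/3) = 9883/12000000 rad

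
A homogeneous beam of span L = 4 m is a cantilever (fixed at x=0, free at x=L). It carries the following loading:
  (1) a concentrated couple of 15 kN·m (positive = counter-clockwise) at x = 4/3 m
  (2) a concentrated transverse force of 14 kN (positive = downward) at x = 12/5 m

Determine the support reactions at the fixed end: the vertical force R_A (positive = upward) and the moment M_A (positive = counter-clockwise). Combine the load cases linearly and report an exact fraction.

Load 1 — applied couple M₀=15 kN·m at a=4/3 m (b=L-a=8/3):
  R_A = 0 kN
  M_A = -M₀ = -15 kN·m
Load 2 — point force P=14 kN at a=12/5 m (b=L-a=8/5):
  R_A = P = 14 kN
  M_A = Pa = 14·(12/5) = 168/5 kN·m
Superposition: R_A = 14 kN, M_A = 93/5 kN·m

R_A = 14 kN, M_A = 93/5 kN·m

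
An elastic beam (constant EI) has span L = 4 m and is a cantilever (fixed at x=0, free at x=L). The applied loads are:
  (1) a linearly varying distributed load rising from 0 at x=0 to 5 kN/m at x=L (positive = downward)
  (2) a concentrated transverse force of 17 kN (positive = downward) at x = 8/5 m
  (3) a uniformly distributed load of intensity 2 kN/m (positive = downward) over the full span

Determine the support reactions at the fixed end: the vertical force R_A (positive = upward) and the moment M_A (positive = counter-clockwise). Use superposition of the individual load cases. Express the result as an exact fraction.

Load 1 — triangular load w₀=5 kN/m (0→w₀ over full span):
  R_A = w₀L/2 = 5·4/2 = 10 kN
  M_A = w₀L²/3 = 5·4²/3 = 80/3 kN·m
Load 2 — point force P=17 kN at a=8/5 m (b=L-a=12/5):
  R_A = P = 17 kN
  M_A = Pa = 17·(8/5) = 136/5 kN·m
Load 3 — uniform load w=2 kN/m over full span:
  R_A = wL = 2·4 = 8 kN
  M_A = wL²/2 = 2·4²/2 = 16 kN·m
Superposition: R_A = 35 kN, M_A = 1048/15 kN·m

R_A = 35 kN, M_A = 1048/15 kN·m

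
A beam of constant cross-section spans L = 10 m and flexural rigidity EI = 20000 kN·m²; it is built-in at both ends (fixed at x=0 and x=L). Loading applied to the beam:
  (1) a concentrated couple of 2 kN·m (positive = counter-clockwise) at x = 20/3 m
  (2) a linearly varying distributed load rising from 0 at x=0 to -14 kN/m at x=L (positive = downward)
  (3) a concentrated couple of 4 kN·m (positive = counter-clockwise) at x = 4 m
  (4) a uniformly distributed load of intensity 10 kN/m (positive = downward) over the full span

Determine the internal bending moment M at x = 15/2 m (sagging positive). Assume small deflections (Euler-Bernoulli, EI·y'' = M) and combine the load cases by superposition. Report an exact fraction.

Load 1 — applied couple M₀=2 kN·m at a=20/3 m (b=L-a=10/3):
  M_1 = R_Ax - M_A - M₀  [x>a] with R_A=4/15, M_A=2/3 = (4/15)·(15/2) - (2/3) - 2 = -2/3 kN·m
Load 2 — triangular load w₀=-14 kN/m (0→w₀ over full span):
  M_2 = 3w₀Lx/20 - w₀L²/30 - w₀x³/(6L) = 3·(-14)·10·(15/2)/20 - (-14)·10²/30 - (-14)·(15/2)³/(6·10) = -595/48 kN·m
Load 3 — applied couple M₀=4 kN·m at a=4 m (b=L-a=6):
  M_3 = R_Ax - M_A - M₀  [x>a] with R_A=72/125, M_A=12/25 = (72/125)·(15/2) - (12/25) - 4 = -4/25 kN·m
Load 4 — uniform load w=10 kN/m over full span:
  M_4 = wLx/2 - wL²/12 - wx²/2 = 10·10·(15/2)/2 - 10·10²/12 - 10·(15/2)²/2 = 125/12 kN·m
Superposition: M = Σ M_i = -3367/1200 kN·m ≈ -2.805833 kN·m

M(15/2) = -3367/1200 kN·m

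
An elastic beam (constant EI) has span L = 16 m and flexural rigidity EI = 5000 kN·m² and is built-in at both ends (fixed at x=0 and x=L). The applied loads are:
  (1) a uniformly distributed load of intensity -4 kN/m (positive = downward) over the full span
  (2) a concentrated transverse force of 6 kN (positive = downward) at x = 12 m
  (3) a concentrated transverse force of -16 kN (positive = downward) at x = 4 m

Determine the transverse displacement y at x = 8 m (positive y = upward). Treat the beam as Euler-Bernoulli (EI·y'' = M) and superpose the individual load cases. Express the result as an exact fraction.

Load 1 — uniform load w=-4 kN/m over full span:
  y_1 = -wx²(L-x)²/(24EI) = -(-4)·8²·(16-8)²/(24·5000) = 256/1875 m
Load 2 — point force P=6 kN at a=12 m (b=L-a=4):
  y_2 = -Pb²x²(3aL-(3a+b)x)/(6L³EI)  [x≤a] = -6·4²·8²·(3·12·16-(3·12+4)·8)/(6·16³·5000) = -8/625 m
Load 3 — point force P=-16 kN at a=4 m (b=L-a=12):
  y_3 = -Pa²(L-x)²(3bL-(3b+a)(L-x))/(6L³EI)  [x>a] = -(-16)·4²·(16-8)²·(3·12·16-(3·12+4)·(16-8))/(6·16³·5000) = 64/1875 m
Superposition: y = Σ y_i = 296/1875 m ≈ 0.157867 m

y(8) = 296/1875 m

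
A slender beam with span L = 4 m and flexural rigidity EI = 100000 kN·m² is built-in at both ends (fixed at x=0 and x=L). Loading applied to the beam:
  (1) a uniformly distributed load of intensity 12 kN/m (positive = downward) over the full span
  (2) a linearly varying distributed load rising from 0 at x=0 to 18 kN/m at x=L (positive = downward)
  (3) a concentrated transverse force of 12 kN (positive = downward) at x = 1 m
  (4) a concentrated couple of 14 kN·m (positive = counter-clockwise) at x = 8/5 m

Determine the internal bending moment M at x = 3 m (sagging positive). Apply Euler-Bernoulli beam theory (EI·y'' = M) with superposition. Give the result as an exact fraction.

M(3) = 723/200 kN·m

Load 1 — uniform load w=12 kN/m over full span:
  M_1 = wLx/2 - wL²/12 - wx²/2 = 12·4·3/2 - 12·4²/12 - 12·3²/2 = 2 kN·m
Load 2 — triangular load w₀=18 kN/m (0→w₀ over full span):
  M_2 = 3w₀Lx/20 - w₀L²/30 - w₀x³/(6L) = 3·18·4·3/20 - 18·4²/30 - 18·3³/(6·4) = 51/20 kN·m
Load 3 — point force P=12 kN at a=1 m (b=L-a=3):
  M_3 = Pa²(a+3b)(L-x)/L³ - Pa²b/L²  [x>a] = 12·1²·(1+3·3)·(4-3)/4³ - 12·1²·3/4² = -3/8 kN·m
Load 4 — applied couple M₀=14 kN·m at a=8/5 m (b=L-a=12/5):
  M_4 = R_Ax - M_A - M₀  [x>a] with R_A=126/25, M_A=42/25 = (126/25)·3 - (42/25) - 14 = -14/25 kN·m
Superposition: M = Σ M_i = 723/200 kN·m ≈ 3.615000 kN·m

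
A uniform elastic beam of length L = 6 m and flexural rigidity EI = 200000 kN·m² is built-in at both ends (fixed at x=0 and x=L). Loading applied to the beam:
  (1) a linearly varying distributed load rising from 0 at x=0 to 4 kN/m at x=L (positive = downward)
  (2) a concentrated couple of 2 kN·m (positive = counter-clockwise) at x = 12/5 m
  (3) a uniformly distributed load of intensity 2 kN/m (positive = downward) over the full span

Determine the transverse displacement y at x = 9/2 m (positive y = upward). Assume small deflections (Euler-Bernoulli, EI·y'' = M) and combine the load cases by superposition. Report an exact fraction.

Load 1 — triangular load w₀=4 kN/m (0→w₀ over full span):
  y_1 = -w₀x²(L-x)²(x+2L)/(120LEI) = -4·(9/2)²·(6-(9/2))²·((9/2)+2·6)/(120·6·200000) = -2673/128000000 m
Load 2 — applied couple M₀=2 kN·m at a=12/5 m (b=L-a=18/5):
  y_2 = (R_Ax³/6 - M_Ax²/2 - M₀(x-a)²/2)/EI  [x>a] with R_A=12/25, M_A=6/25 = ((12/25)·(9/2)³/6 - (6/25)·(9/2)²/2 - 2·((9/2)-(12/5))²/2)/200000 = 9/4000000 m
Load 3 — uniform load w=2 kN/m over full span:
  y_3 = -wx²(L-x)²/(24EI) = -2·(9/2)²·(6-(9/2))²/(24·200000) = -243/12800000 m
Superposition: y = Σ y_i = -963/25600000 m ≈ -0.000038 m

y(9/2) = -963/25600000 m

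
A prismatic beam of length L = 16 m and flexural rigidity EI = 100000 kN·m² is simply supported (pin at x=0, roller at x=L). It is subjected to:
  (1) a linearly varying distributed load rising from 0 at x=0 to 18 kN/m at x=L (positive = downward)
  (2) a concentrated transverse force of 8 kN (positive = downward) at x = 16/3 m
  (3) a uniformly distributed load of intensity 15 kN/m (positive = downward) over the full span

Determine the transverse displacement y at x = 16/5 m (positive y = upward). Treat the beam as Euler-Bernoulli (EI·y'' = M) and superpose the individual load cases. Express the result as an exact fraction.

y(16/5) = -486716416/3955078125 m

Load 1 — triangular load w₀=18 kN/m (0→w₀ over full span):
  y_1 = -w₀x(7L⁴-10L²x²+3x⁴)/(360LEI) = -18·(16/5)·(7·16⁴-10·16²·(16/5)²+3·(16/5)⁴)/(360·16·100000) = -2113536/48828125 m
Load 2 — point force P=8 kN at a=16/3 m (b=L-a=32/3):
  y_2 = -Pbx(L²-b²-x²)/(6LEI)  [x≤a] = -8·(32/3)·(16/5)·(16²-(32/3)²-(16/5)²)/(6·16·100000) = -118784/31640625 m
Load 3 — uniform load w=15 kN/m over full span:
  y_3 = -wx(L³-2Lx²+x³)/(24EI) = -15·(16/5)·(16³-2·16·(16/5)²+(16/5)³)/(24·100000) = -29696/390625 m
Superposition: y = Σ y_i = -486716416/3955078125 m ≈ -0.123061 m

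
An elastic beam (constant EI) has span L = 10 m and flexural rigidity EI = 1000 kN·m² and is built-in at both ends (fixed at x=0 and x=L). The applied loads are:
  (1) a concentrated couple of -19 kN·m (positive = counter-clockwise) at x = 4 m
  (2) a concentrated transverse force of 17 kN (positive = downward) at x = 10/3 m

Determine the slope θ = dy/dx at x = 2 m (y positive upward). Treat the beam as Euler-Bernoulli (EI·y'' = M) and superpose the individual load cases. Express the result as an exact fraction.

Load 1 — applied couple M₀=-19 kN·m at a=4 m (b=L-a=6):
  θ_1 = (R_Ax²/2 - M_Ax)/EI  [x≤a] with R_A=-342/125, M_A=-57/25 = ((-342/125)·2²/2 - (-57/25)·2)/1000 = -57/62500 rad
Load 2 — point force P=17 kN at a=10/3 m (b=L-a=20/3):
  θ_2 = -Pb²x(2aL-(3a+b)x)/(2L³EI)  [x≤a] = -17·(20/3)²·2·(2·(10/3)·10-(3·(10/3)+(20/3))·2)/(2·10³·1000) = -17/675 rad
Superposition: θ = Σ θ_i = -44039/1687500 rad ≈ -0.026097 rad

θ(2) = -44039/1687500 rad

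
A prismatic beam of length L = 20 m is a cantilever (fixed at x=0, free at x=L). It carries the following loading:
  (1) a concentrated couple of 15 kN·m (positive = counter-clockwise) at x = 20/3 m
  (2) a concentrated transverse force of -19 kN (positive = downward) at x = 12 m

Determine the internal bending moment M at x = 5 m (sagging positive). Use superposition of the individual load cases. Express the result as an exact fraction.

M(5) = 148 kN·m

Load 1 — applied couple M₀=15 kN·m at a=20/3 m (b=L-a=40/3):
  M_1 = M₀  [x≤a] = 15 = 15 kN·m
Load 2 — point force P=-19 kN at a=12 m (b=L-a=8):
  M_2 = -P(a-x)  [x≤a] = -(-19)·(12-5) = 133 kN·m
Superposition: M = Σ M_i = 148 kN·m ≈ 148.000000 kN·m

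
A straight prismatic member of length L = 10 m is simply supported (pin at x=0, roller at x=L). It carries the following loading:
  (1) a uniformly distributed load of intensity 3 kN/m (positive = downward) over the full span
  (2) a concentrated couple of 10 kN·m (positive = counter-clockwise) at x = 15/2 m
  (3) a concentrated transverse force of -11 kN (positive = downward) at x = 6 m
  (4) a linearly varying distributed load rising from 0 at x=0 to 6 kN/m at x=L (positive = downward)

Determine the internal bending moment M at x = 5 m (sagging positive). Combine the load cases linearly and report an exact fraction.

M(5) = 58 kN·m

Load 1 — uniform load w=3 kN/m over full span:
  M_1 = wx(L-x)/2 = 3·5·(10-5)/2 = 75/2 kN·m
Load 2 — applied couple M₀=10 kN·m at a=15/2 m (b=L-a=5/2):
  M_2 = M₀x/L  [x≤a] = 10·5/10 = 5 kN·m
Load 3 — point force P=-11 kN at a=6 m (b=L-a=4):
  M_3 = Pbx/L  [x≤a] = (-11)·4·5/10 = -22 kN·m
Load 4 — triangular load w₀=6 kN/m (0→w₀ over full span):
  M_4 = w₀Lx/6 - w₀x³/(6L) = 6·10·5/6 - 6·5³/(6·10) = 75/2 kN·m
Superposition: M = Σ M_i = 58 kN·m ≈ 58.000000 kN·m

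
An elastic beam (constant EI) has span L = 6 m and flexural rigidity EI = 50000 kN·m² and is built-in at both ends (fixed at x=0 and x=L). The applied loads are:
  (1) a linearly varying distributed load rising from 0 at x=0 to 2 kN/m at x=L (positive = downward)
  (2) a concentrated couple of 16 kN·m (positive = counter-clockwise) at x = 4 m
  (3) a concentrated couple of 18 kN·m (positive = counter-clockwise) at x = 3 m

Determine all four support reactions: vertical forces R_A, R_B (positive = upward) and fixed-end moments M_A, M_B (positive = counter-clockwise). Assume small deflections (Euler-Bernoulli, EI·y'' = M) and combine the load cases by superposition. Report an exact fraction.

Load 1 — triangular load w₀=2 kN/m (0→w₀ over full span):
  R_A = 3w₀L/20 = 3·2·6/20 = 9/5 kN
  M_A = w₀L²/30 = 2·6²/30 = 12/5 kN·m
  R_B = 7w₀L/20 = 7·2·6/20 = 21/5 kN
  M_B = -w₀L²/20 = -2·6²/20 = -18/5 kN·m
Load 2 — applied couple M₀=16 kN·m at a=4 m (b=L-a=2):
  R_A = 6M₀ab/L³ = 6·16·4·2/6³ = 32/9 kN
  M_A = M₀b(2a-b)/L² = 16·2·(2·4-2)/6² = 16/3 kN·m
  R_B = -6M₀ab/L³ = -6·16·4·2/6³ = -32/9 kN
  M_B = M₀a(2b-a)/L² = 16·4·(2·2-4)/6² = 0 kN·m
Load 3 — applied couple M₀=18 kN·m at a=3 m (b=L-a=3):
  R_A = 6M₀ab/L³ = 6·18·3·3/6³ = 9/2 kN
  M_A = M₀b(2a-b)/L² = 18·3·(2·3-3)/6² = 9/2 kN·m
  R_B = -6M₀ab/L³ = -6·18·3·3/6³ = -9/2 kN
  M_B = M₀a(2b-a)/L² = 18·3·(2·3-3)/6² = 9/2 kN·m
Superposition: R_A = 887/90 kN, M_A = 367/30 kN·m, R_B = -347/90 kN, M_B = 9/10 kN·m

R_A = 887/90 kN, M_A = 367/30 kN·m, R_B = -347/90 kN, M_B = 9/10 kN·m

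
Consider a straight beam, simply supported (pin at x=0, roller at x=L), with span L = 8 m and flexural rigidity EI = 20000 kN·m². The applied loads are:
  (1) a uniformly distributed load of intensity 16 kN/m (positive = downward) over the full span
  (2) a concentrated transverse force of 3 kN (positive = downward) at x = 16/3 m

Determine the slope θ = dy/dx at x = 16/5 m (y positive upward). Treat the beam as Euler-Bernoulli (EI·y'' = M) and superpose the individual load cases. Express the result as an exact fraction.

θ(16/5) = -11116/2109375 rad

Load 1 — uniform load w=16 kN/m over full span:
  θ_1 = -w(L³-6Lx²+4x³)/(24EI) = -16·(8³-6·8·(16/5)²+4·(16/5)³)/(24·20000) = -1184/234375 rad
Load 2 — point force P=3 kN at a=16/3 m (b=L-a=8/3):
  θ_2 = -Pb(L²-b²-3x²)/(6LEI)  [x≤a] = -3·(8/3)·(8²-(8/3)²-3·(16/5)²)/(6·8·20000) = -92/421875 rad
Superposition: θ = Σ θ_i = -11116/2109375 rad ≈ -0.005270 rad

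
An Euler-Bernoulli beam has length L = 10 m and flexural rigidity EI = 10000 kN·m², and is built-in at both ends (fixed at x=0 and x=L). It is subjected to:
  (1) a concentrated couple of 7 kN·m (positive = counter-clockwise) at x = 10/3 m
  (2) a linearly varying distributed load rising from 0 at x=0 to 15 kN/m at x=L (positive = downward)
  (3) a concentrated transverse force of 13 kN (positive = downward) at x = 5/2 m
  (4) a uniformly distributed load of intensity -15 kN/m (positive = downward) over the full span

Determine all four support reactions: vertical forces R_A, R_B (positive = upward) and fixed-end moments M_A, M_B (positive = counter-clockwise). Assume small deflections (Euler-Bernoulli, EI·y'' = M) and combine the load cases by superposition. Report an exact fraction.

R_A = -19487/480 kN, M_A = -1815/32 kN·m, R_B = -10273/480 kN, M_B = 4439/96 kN·m

Load 1 — applied couple M₀=7 kN·m at a=10/3 m (b=L-a=20/3):
  R_A = 6M₀ab/L³ = 6·7·(10/3)·(20/3)/10³ = 14/15 kN
  M_A = M₀b(2a-b)/L² = 7·(20/3)·(2·(10/3)-(20/3))/10² = 0 kN·m
  R_B = -6M₀ab/L³ = -6·7·(10/3)·(20/3)/10³ = -14/15 kN
  M_B = M₀a(2b-a)/L² = 7·(10/3)·(2·(20/3)-(10/3))/10² = 7/3 kN·m
Load 2 — triangular load w₀=15 kN/m (0→w₀ over full span):
  R_A = 3w₀L/20 = 3·15·10/20 = 45/2 kN
  M_A = w₀L²/30 = 15·10²/30 = 50 kN·m
  R_B = 7w₀L/20 = 7·15·10/20 = 105/2 kN
  M_B = -w₀L²/20 = -15·10²/20 = -75 kN·m
Load 3 — point force P=13 kN at a=5/2 m (b=L-a=15/2):
  R_A = Pb²(3a+b)/L³ = 13·(15/2)²·(3·(5/2)+(15/2))/10³ = 351/32 kN
  M_A = Pab²/L² = 13·(5/2)·(15/2)²/10² = 585/32 kN·m
  R_B = Pa²(a+3b)/L³ = 13·(5/2)²·((5/2)+3·(15/2))/10³ = 65/32 kN
  M_B = -Pa²b/L² = -13·(5/2)²·(15/2)/10² = -195/32 kN·m
Load 4 — uniform load w=-15 kN/m over full span:
  R_A = wL/2 = (-15)·10/2 = -75 kN
  M_A = wL²/12 = (-15)·10²/12 = -125 kN·m
  R_B = wL/2 = (-15)·10/2 = -75 kN
  M_B = -wL²/12 = -(-15)·10²/12 = 125 kN·m
Superposition: R_A = -19487/480 kN, M_A = -1815/32 kN·m, R_B = -10273/480 kN, M_B = 4439/96 kN·m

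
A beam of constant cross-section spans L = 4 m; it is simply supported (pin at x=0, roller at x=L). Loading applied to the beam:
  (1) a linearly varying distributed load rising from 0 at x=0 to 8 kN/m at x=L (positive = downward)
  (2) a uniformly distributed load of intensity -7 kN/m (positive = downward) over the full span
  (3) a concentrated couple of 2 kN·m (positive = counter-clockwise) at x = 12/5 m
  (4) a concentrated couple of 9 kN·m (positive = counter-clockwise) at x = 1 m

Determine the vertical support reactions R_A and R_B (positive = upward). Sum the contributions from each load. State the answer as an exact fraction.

R_A = -71/12 kN, R_B = -73/12 kN

Load 1 — triangular load w₀=8 kN/m (0→w₀ over full span):
  R_A = w₀L/6 = 8·4/6 = 16/3 kN
  R_B = w₀L/3 = 8·4/3 = 32/3 kN
Load 2 — uniform load w=-7 kN/m over full span:
  R_A = wL/2 = (-7)·4/2 = -14 kN
  R_B = wL/2 = (-7)·4/2 = -14 kN
Load 3 — applied couple M₀=2 kN·m at a=12/5 m (b=L-a=8/5):
  R_A = M₀/L = 2/4 = 1/2 kN
  R_B = -M₀/L = -2/4 = -1/2 kN
Load 4 — applied couple M₀=9 kN·m at a=1 m (b=L-a=3):
  R_A = M₀/L = 9/4 kN
  R_B = -M₀/L = -9/4 kN
Superposition: R_A = -71/12 kN, R_B = -73/12 kN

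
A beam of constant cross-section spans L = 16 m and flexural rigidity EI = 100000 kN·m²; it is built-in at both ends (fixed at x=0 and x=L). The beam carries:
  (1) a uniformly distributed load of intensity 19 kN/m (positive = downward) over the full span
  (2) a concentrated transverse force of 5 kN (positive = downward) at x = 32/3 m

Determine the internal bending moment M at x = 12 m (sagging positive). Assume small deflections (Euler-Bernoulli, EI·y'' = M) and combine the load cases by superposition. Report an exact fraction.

Load 1 — uniform load w=19 kN/m over full span:
  M_1 = wLx/2 - wL²/12 - wx²/2 = 19·16·12/2 - 19·16²/12 - 19·12²/2 = 152/3 kN·m
Load 2 — point force P=5 kN at a=32/3 m (b=L-a=16/3):
  M_2 = Pa²(a+3b)(L-x)/L³ - Pa²b/L²  [x>a] = 5·(32/3)²·((32/3)+3·(16/3))·(16-12)/16³ - 5·(32/3)²·(16/3)/16² = 80/27 kN·m
Superposition: M = Σ M_i = 1448/27 kN·m ≈ 53.629630 kN·m

M(12) = 1448/27 kN·m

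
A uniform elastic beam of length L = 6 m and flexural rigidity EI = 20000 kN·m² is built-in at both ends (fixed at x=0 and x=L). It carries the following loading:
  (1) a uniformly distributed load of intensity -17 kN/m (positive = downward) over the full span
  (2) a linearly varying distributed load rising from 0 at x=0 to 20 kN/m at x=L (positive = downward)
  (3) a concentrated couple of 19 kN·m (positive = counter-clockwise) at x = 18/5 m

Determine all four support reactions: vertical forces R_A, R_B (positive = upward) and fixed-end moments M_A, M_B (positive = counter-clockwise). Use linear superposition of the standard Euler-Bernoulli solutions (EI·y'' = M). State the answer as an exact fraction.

Load 1 — uniform load w=-17 kN/m over full span:
  R_A = wL/2 = (-17)·6/2 = -51 kN
  M_A = wL²/12 = (-17)·6²/12 = -51 kN·m
  R_B = wL/2 = (-17)·6/2 = -51 kN
  M_B = -wL²/12 = -(-17)·6²/12 = 51 kN·m
Load 2 — triangular load w₀=20 kN/m (0→w₀ over full span):
  R_A = 3w₀L/20 = 3·20·6/20 = 18 kN
  M_A = w₀L²/30 = 20·6²/30 = 24 kN·m
  R_B = 7w₀L/20 = 7·20·6/20 = 42 kN
  M_B = -w₀L²/20 = -20·6²/20 = -36 kN·m
Load 3 — applied couple M₀=19 kN·m at a=18/5 m (b=L-a=12/5):
  R_A = 6M₀ab/L³ = 6·19·(18/5)·(12/5)/6³ = 114/25 kN
  M_A = M₀b(2a-b)/L² = 19·(12/5)·(2·(18/5)-(12/5))/6² = 152/25 kN·m
  R_B = -6M₀ab/L³ = -6·19·(18/5)·(12/5)/6³ = -114/25 kN
  M_B = M₀a(2b-a)/L² = 19·(18/5)·(2·(12/5)-(18/5))/6² = 57/25 kN·m
Superposition: R_A = -711/25 kN, M_A = -523/25 kN·m, R_B = -339/25 kN, M_B = 432/25 kN·m

R_A = -711/25 kN, M_A = -523/25 kN·m, R_B = -339/25 kN, M_B = 432/25 kN·m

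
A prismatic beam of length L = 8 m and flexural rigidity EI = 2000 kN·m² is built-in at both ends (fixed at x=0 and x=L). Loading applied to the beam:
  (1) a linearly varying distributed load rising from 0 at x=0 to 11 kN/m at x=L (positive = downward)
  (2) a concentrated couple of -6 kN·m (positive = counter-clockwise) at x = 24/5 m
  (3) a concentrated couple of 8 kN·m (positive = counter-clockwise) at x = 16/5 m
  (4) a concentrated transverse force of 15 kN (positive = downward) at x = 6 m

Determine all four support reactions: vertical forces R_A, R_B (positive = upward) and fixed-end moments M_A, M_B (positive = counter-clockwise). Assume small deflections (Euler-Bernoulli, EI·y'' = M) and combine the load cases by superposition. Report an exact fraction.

R_A = 12723/800 kN, M_A = 16879/600 kN·m, R_B = 34477/800 kN, M_B = -10047/200 kN·m

Load 1 — triangular load w₀=11 kN/m (0→w₀ over full span):
  R_A = 3w₀L/20 = 3·11·8/20 = 66/5 kN
  M_A = w₀L²/30 = 11·8²/30 = 352/15 kN·m
  R_B = 7w₀L/20 = 7·11·8/20 = 154/5 kN
  M_B = -w₀L²/20 = -11·8²/20 = -176/5 kN·m
Load 2 — applied couple M₀=-6 kN·m at a=24/5 m (b=L-a=16/5):
  R_A = 6M₀ab/L³ = 6·(-6)·(24/5)·(16/5)/8³ = -27/25 kN
  M_A = M₀b(2a-b)/L² = (-6)·(16/5)·(2·(24/5)-(16/5))/8² = -48/25 kN·m
  R_B = -6M₀ab/L³ = -6·(-6)·(24/5)·(16/5)/8³ = 27/25 kN
  M_B = M₀a(2b-a)/L² = (-6)·(24/5)·(2·(16/5)-(24/5))/8² = -18/25 kN·m
Load 3 — applied couple M₀=8 kN·m at a=16/5 m (b=L-a=24/5):
  R_A = 6M₀ab/L³ = 6·8·(16/5)·(24/5)/8³ = 36/25 kN
  M_A = M₀b(2a-b)/L² = 8·(24/5)·(2·(16/5)-(24/5))/8² = 24/25 kN·m
  R_B = -6M₀ab/L³ = -6·8·(16/5)·(24/5)/8³ = -36/25 kN
  M_B = M₀a(2b-a)/L² = 8·(16/5)·(2·(24/5)-(16/5))/8² = 64/25 kN·m
Load 4 — point force P=15 kN at a=6 m (b=L-a=2):
  R_A = Pb²(3a+b)/L³ = 15·2²·(3·6+2)/8³ = 75/32 kN
  M_A = Pab²/L² = 15·6·2²/8² = 45/8 kN·m
  R_B = Pa²(a+3b)/L³ = 15·6²·(6+3·2)/8³ = 405/32 kN
  M_B = -Pa²b/L² = -15·6²·2/8² = -135/8 kN·m
Superposition: R_A = 12723/800 kN, M_A = 16879/600 kN·m, R_B = 34477/800 kN, M_B = -10047/200 kN·m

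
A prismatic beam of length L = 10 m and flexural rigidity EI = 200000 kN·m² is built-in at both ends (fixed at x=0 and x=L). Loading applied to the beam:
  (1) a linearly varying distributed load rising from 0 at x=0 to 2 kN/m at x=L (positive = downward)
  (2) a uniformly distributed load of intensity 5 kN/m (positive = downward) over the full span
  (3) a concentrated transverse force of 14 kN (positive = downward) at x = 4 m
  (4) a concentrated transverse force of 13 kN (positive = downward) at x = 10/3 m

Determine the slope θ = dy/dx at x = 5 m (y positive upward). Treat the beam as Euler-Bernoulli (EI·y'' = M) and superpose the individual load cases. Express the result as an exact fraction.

θ(5) = 11423/216000000 rad

Load 1 — triangular load w₀=2 kN/m (0→w₀ over full span):
  θ_1 = -w₀(2x(L-x)(L-2x)(x+2L)+x²(L-x)²)/(120LEI) = -2·(2·5·(10-5)·(10-2·5)·(5+2·10)+5²·(10-5)²)/(120·10·200000) = -1/192000 rad
Load 2 — uniform load w=5 kN/m over full span:
  θ_2 = -wx(L-x)(L-2x)/(12EI) = -5·5·(10-5)·(10-2·5)/(12·200000) = 0 rad
Load 3 — point force P=14 kN at a=4 m (b=L-a=6):
  θ_3 = Pa²(L-x)(2bL-(3b+a)(L-x))/(2L³EI)  [x>a] = 14·4²·(10-5)·(2·6·10-(3·6+4)·(10-5))/(2·10³·200000) = 7/250000 rad
Load 4 — point force P=13 kN at a=10/3 m (b=L-a=20/3):
  θ_4 = Pa²(L-x)(2bL-(3b+a)(L-x))/(2L³EI)  [x>a] = 13·(10/3)²·(10-5)·(2·(20/3)·10-(3·(20/3)+(10/3))·(10-5))/(2·10³·200000) = 13/432000 rad
Superposition: θ = Σ θ_i = 11423/216000000 rad ≈ 0.000053 rad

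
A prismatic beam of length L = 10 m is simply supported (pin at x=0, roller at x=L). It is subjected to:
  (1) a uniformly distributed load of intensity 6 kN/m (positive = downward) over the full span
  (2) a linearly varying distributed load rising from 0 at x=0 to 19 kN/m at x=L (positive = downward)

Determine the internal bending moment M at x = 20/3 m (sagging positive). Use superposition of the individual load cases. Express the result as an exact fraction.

M(20/3) = 14900/81 kN·m

Load 1 — uniform load w=6 kN/m over full span:
  M_1 = wx(L-x)/2 = 6·(20/3)·(10-(20/3))/2 = 200/3 kN·m
Load 2 — triangular load w₀=19 kN/m (0→w₀ over full span):
  M_2 = w₀Lx/6 - w₀x³/(6L) = 19·10·(20/3)/6 - 19·(20/3)³/(6·10) = 9500/81 kN·m
Superposition: M = Σ M_i = 14900/81 kN·m ≈ 183.950617 kN·m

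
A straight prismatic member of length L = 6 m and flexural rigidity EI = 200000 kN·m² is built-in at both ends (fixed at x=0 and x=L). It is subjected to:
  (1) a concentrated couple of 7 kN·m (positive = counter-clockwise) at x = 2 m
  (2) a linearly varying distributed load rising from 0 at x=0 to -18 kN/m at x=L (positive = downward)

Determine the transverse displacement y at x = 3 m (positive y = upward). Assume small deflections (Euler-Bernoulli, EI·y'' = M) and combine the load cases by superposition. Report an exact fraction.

y(3) = 271/1600000 m

Load 1 — applied couple M₀=7 kN·m at a=2 m (b=L-a=4):
  y_1 = (R_Ax³/6 - M_Ax²/2 - M₀(x-a)²/2)/EI  [x>a] with R_A=14/9, M_A=0 = ((14/9)·3³/6 - 0·3²/2 - 7·(3-2)²/2)/200000 = 7/400000 m
Load 2 — triangular load w₀=-18 kN/m (0→w₀ over full span):
  y_2 = -w₀x²(L-x)²(x+2L)/(120LEI) = -(-18)·3²·(6-3)²·(3+2·6)/(120·6·200000) = 243/1600000 m
Superposition: y = Σ y_i = 271/1600000 m ≈ 0.000169 m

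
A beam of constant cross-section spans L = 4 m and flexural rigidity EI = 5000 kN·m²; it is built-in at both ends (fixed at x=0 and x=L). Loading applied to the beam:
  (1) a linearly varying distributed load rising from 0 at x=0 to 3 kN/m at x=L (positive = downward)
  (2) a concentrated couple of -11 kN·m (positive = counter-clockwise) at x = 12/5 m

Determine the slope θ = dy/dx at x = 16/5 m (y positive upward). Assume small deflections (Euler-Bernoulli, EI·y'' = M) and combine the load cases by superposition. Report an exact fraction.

Load 1 — triangular load w₀=3 kN/m (0→w₀ over full span):
  θ_1 = -w₀(2x(L-x)(L-2x)(x+2L)+x²(L-x)²)/(120LEI) = -3·(2·(16/5)·(4-(16/5))·(4-2·(16/5))·((16/5)+2·4)+(16/5)²·(4-(16/5))²)/(120·4·5000) = 64/390625 rad
Load 2 — applied couple M₀=-11 kN·m at a=12/5 m (b=L-a=8/5):
  θ_2 = (R_Ax²/2 - M_Ax - M₀(x-a))/EI  [x>a] with R_A=-99/25, M_A=-88/25 = ((-99/25)·(16/5)²/2 - (-88/25)·(16/5) - (-11)·((16/5)-(12/5)))/5000 = -33/781250 rad
Superposition: θ = Σ θ_i = 19/156250 rad ≈ 0.000122 rad

θ(16/5) = 19/156250 rad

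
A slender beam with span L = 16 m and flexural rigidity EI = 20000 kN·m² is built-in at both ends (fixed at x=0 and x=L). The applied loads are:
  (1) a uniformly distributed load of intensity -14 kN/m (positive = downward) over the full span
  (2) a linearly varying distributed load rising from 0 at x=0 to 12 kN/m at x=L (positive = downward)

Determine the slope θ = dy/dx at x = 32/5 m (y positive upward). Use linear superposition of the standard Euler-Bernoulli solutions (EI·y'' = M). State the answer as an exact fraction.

θ(32/5) = 2176/390625 rad

Load 1 — uniform load w=-14 kN/m over full span:
  θ_1 = -wx(L-x)(L-2x)/(12EI) = -(-14)·(32/5)·(16-(32/5))·(16-2·(32/5))/(12·20000) = 896/78125 rad
Load 2 — triangular load w₀=12 kN/m (0→w₀ over full span):
  θ_2 = -w₀(2x(L-x)(L-2x)(x+2L)+x²(L-x)²)/(120LEI) = -12·(2·(32/5)·(16-(32/5))·(16-2·(32/5))·((32/5)+2·16)+(32/5)²·(16-(32/5))²)/(120·16·20000) = -2304/390625 rad
Superposition: θ = Σ θ_i = 2176/390625 rad ≈ 0.005571 rad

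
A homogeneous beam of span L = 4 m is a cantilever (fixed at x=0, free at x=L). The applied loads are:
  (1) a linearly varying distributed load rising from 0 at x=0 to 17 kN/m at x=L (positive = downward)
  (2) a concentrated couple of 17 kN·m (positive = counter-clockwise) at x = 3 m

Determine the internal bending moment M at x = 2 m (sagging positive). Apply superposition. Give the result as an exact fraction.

Load 1 — triangular load w₀=17 kN/m (0→w₀ over full span):
  M_1 = w₀Lx/2 - w₀L²/3 - w₀x³/(6L) = 17·4·2/2 - 17·4²/3 - 17·2³/(6·4) = -85/3 kN·m
Load 2 — applied couple M₀=17 kN·m at a=3 m (b=L-a=1):
  M_2 = M₀  [x≤a] = 17 = 17 kN·m
Superposition: M = Σ M_i = -34/3 kN·m ≈ -11.333333 kN·m

M(2) = -34/3 kN·m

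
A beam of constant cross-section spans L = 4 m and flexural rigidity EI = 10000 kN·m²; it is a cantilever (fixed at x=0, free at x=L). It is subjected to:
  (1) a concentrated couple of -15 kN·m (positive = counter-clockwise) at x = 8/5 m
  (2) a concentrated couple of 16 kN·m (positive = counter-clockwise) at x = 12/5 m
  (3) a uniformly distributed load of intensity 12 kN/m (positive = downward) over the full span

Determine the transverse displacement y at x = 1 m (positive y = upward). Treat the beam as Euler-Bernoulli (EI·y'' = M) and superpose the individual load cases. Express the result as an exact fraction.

Load 1 — applied couple M₀=-15 kN·m at a=8/5 m (b=L-a=12/5):
  y_1 = M₀x²/(2EI)  [x≤a] = (-15)·1²/(2·10000) = -3/4000 m
Load 2 — applied couple M₀=16 kN·m at a=12/5 m (b=L-a=8/5):
  y_2 = M₀x²/(2EI)  [x≤a] = 16·1²/(2·10000) = 1/1250 m
Load 3 — uniform load w=12 kN/m over full span:
  y_3 = -wx²(x²-4Lx+6L²)/(24EI) = -12·1²·(1²-4·4·1+6·4²)/(24·10000) = -81/20000 m
Superposition: y = Σ y_i = -1/250 m ≈ -0.004000 m

y(1) = -1/250 m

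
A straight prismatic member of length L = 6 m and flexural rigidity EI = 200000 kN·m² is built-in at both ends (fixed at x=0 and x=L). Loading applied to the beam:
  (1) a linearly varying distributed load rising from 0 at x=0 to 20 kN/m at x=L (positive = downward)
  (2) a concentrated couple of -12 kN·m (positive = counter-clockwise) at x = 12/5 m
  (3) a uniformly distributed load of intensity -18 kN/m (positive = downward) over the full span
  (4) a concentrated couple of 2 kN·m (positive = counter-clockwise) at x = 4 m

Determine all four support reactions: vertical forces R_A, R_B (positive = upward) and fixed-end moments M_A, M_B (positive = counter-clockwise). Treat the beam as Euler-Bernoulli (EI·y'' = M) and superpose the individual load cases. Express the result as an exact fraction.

Load 1 — triangular load w₀=20 kN/m (0→w₀ over full span):
  R_A = 3w₀L/20 = 3·20·6/20 = 18 kN
  M_A = w₀L²/30 = 20·6²/30 = 24 kN·m
  R_B = 7w₀L/20 = 7·20·6/20 = 42 kN
  M_B = -w₀L²/20 = -20·6²/20 = -36 kN·m
Load 2 — applied couple M₀=-12 kN·m at a=12/5 m (b=L-a=18/5):
  R_A = 6M₀ab/L³ = 6·(-12)·(12/5)·(18/5)/6³ = -72/25 kN
  M_A = M₀b(2a-b)/L² = (-12)·(18/5)·(2·(12/5)-(18/5))/6² = -36/25 kN·m
  R_B = -6M₀ab/L³ = -6·(-12)·(12/5)·(18/5)/6³ = 72/25 kN
  M_B = M₀a(2b-a)/L² = (-12)·(12/5)·(2·(18/5)-(12/5))/6² = -96/25 kN·m
Load 3 — uniform load w=-18 kN/m over full span:
  R_A = wL/2 = (-18)·6/2 = -54 kN
  M_A = wL²/12 = (-18)·6²/12 = -54 kN·m
  R_B = wL/2 = (-18)·6/2 = -54 kN
  M_B = -wL²/12 = -(-18)·6²/12 = 54 kN·m
Load 4 — applied couple M₀=2 kN·m at a=4 m (b=L-a=2):
  R_A = 6M₀ab/L³ = 6·2·4·2/6³ = 4/9 kN
  M_A = M₀b(2a-b)/L² = 2·2·(2·4-2)/6² = 2/3 kN·m
  R_B = -6M₀ab/L³ = -6·2·4·2/6³ = -4/9 kN
  M_B = M₀a(2b-a)/L² = 2·4·(2·2-4)/6² = 0 kN·m
Superposition: R_A = -8648/225 kN, M_A = -2308/75 kN·m, R_B = -2152/225 kN, M_B = 354/25 kN·m

R_A = -8648/225 kN, M_A = -2308/75 kN·m, R_B = -2152/225 kN, M_B = 354/25 kN·m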